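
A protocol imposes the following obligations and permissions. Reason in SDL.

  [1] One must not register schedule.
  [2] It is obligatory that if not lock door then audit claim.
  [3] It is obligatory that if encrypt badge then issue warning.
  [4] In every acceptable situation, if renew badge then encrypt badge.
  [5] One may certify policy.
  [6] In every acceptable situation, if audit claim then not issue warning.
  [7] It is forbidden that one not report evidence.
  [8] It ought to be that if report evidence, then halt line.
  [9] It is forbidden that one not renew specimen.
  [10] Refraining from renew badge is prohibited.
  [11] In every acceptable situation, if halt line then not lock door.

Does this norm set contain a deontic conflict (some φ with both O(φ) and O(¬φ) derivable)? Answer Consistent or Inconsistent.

Inconsistent

Premise 10 is F(¬renew_badge), i.e. O(renew_badge).
From O(renew_badge) and premise 4, O(renew_badge → encrypt_badge), we obtain O(encrypt_badge).
From O(encrypt_badge) and premise 3, O(encrypt_badge → issue_warning), we obtain O(issue_warning).
Premise 6, O(audit_claim → ¬issue_warning), contraposes to O(issue_warning → ¬audit_claim); with O(issue_warning) we get O(¬audit_claim).
The contrapositive of premise 2 (O(¬lock_door → audit_claim)) is O(¬audit_claim → lock_door), and O(¬audit_claim) is already established, so O(lock_door).
The contrapositive of premise 11 (O(halt_line → ¬lock_door)) is O(lock_door → ¬halt_line), and O(lock_door) is already established, so O(¬halt_line).
The contrapositive of premise 8 (O(report_evidence → halt_line)) is O(¬halt_line → ¬report_evidence), and O(¬halt_line) is already established, so O(¬report_evidence).
However, F(¬report_evidence) at premise 7 amounts to O(report_evidence).
We now have both O(¬report_evidence) and O(report_evidence) — report_evidence is simultaneously obligatory and forbidden, violating the D-axiom.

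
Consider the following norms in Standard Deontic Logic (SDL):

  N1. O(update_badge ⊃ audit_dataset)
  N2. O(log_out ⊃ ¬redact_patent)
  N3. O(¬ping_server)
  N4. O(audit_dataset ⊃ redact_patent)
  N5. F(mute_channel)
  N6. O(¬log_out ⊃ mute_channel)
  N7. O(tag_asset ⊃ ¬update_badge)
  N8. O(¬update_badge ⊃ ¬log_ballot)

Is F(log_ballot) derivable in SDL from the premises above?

Yes

Premise 5 is F(mute_channel), i.e. O(¬mute_channel).
The contrapositive of premise 6 (O(¬log_out ⊃ mute_channel)) is O(¬mute_channel ⊃ log_out), and O(¬mute_channel) is already established, so O(log_out).
With premise 2, O(log_out ⊃ ¬redact_patent), the K-axiom yields O(¬redact_patent).
The contrapositive of premise 4 (O(audit_dataset ⊃ redact_patent)) is O(¬redact_patent ⊃ ¬audit_dataset), and O(¬redact_patent) is already established, so O(¬audit_dataset).
Premise 1 is O(update_badge ⊃ audit_dataset); contrapositively O(¬audit_dataset ⊃ ¬update_badge). Since O(¬audit_dataset) holds, K gives O(¬update_badge).
Premise 8 is O(¬update_badge ⊃ ¬log_ballot); since O(¬update_badge), deontic closure gives O(¬log_ballot).
Premises 3, 7 do not contribute to this derivation.
So O(¬log_ballot) holds, i.e. F(log_ballot). The claim follows.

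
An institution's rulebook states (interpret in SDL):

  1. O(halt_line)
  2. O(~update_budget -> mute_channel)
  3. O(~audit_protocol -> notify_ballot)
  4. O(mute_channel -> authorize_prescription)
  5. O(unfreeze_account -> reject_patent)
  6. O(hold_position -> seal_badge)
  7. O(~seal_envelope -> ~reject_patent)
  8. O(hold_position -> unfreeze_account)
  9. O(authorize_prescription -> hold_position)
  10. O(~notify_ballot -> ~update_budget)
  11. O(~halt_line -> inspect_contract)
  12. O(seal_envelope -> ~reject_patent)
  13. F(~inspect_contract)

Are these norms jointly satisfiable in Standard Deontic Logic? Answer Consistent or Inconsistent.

Consistent

Premise 11 is O(~halt_line -> inspect_contract); even if O(inspect_contract) held, inferring O(~halt_line) would be affirming the consequent — invalid.
So O(~halt_line) is not derivable, and the apparent clash with O(halt_line) does not arise.
A world satisfying every obligation exists (e.g. audit_protocol=false, authorize_prescription=false, halt_line=true, hold_position=false, inspect_contract=true, mute_channel=false, notify_ballot=true, reject_patent=false, seal_badge=false, seal_envelope=false, unfreeze_account=false, update_budget=true); no atom is both obligatory and forbidden, so the set is consistent.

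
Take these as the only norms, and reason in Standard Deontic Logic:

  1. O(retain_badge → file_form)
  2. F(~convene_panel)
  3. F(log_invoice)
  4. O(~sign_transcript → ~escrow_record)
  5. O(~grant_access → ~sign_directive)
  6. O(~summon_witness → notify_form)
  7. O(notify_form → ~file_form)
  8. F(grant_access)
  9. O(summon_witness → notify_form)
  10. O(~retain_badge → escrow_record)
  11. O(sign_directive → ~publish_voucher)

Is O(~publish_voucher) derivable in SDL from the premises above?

No

Premise 11 is O(sign_directive → ~publish_voucher), but O(sign_directive) is not derivable from the premises, so it does not yield O(~publish_voucher).
No other premise forces O(~publish_voucher). An ideal world satisfying every premise can still have ~publish_voucher false, so O(~publish_voucher) is not derivable.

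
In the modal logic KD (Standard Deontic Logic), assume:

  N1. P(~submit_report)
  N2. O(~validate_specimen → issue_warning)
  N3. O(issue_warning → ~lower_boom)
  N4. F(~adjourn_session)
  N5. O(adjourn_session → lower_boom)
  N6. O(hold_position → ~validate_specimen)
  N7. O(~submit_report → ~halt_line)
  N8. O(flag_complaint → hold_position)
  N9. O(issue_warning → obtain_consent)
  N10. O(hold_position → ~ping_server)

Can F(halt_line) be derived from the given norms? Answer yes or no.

Premise 7 is O(~submit_report → ~halt_line), but O(~submit_report) is not derivable from the premises (the permission P(~submit_report) asserts only ~O(submit_report), not O(~submit_report)), so it does not yield O(~halt_line).
No other premise forces O(~halt_line). An ideal world satisfying every premise can still have halt_line true, so F(halt_line) is not derivable.

No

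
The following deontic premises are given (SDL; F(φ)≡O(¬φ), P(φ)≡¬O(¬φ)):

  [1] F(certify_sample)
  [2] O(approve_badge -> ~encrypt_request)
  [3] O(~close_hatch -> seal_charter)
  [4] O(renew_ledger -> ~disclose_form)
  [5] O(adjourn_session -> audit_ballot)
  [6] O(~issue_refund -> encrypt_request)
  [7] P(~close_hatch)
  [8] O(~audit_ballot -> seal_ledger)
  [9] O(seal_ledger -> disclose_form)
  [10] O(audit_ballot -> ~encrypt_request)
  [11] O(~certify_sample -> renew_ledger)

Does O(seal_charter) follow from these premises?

Premise 3 is O(~close_hatch -> seal_charter), but O(~close_hatch) is not derivable from the premises (the permission P(~close_hatch) asserts only ~O(close_hatch), not O(~close_hatch)), so it does not yield O(seal_charter).
No other premise forces O(seal_charter). An ideal world satisfying every premise can still have seal_charter false, so O(seal_charter) is not derivable.

No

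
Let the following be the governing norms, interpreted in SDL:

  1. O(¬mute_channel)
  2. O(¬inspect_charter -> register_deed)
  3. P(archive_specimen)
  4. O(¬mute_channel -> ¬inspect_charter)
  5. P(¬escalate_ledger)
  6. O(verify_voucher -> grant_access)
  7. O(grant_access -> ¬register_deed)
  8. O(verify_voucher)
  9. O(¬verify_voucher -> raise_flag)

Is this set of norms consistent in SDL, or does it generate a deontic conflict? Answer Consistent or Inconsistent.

Inconsistent

Premise 8 gives O(verify_voucher).
Premise 6 is O(verify_voucher -> grant_access); since O(verify_voucher), deontic closure gives O(grant_access).
From O(grant_access) and premise 7, O(grant_access -> ¬register_deed), we obtain O(¬register_deed).
Premise 2, O(¬inspect_charter -> register_deed), contraposes to O(¬register_deed -> inspect_charter); with O(¬register_deed) we get O(inspect_charter).
Premise 4 is O(¬mute_channel -> ¬inspect_charter); contrapositively O(inspect_charter -> mute_channel). Since O(inspect_charter) holds, K gives O(mute_channel).
But premise 1 directly asserts O(¬mute_channel).
We now have both O(mute_channel) and O(¬mute_channel) — mute_channel is simultaneously obligatory and forbidden, violating the D-axiom.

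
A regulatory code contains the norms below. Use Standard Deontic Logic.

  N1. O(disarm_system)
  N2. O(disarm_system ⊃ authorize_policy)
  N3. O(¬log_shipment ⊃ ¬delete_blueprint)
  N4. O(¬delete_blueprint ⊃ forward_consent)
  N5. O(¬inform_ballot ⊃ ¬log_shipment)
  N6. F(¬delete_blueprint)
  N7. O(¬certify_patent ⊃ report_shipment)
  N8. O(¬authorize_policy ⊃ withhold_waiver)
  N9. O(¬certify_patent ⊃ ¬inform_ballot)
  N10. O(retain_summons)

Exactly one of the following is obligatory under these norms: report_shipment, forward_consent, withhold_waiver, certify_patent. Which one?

F(¬delete_blueprint) at premise 6 means O(delete_blueprint).
Premise 3, O(¬log_shipment ⊃ ¬delete_blueprint), contraposes to O(delete_blueprint ⊃ log_shipment); with O(delete_blueprint) we get O(log_shipment).
Premise 5 is O(¬inform_ballot ⊃ ¬log_shipment); contrapositively O(log_shipment ⊃ inform_ballot). Since O(log_shipment) holds, K gives O(inform_ballot).
The contrapositive of premise 9 (O(¬certify_patent ⊃ ¬inform_ballot)) is O(inform_ballot ⊃ certify_patent), and O(inform_ballot) is already established, so O(certify_patent).
So O(certify_patent) holds — certify_patent is obligatory. None of the other listed options is made obligatory by any chain of premises.

certify_patent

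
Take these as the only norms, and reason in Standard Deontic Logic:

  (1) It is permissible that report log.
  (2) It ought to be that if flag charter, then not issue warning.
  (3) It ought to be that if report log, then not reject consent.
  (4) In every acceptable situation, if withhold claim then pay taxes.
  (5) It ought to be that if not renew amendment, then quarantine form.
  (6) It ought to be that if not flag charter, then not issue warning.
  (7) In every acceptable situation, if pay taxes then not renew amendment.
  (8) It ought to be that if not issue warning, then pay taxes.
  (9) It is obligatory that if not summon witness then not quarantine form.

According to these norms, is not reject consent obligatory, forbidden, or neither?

Premise 3 is O(report_log → ¬reject_consent), but O(report_log) is not derivable from the premises (the permission P(report_log) asserts only ¬O(¬report_log), not O(report_log)), so it does not yield O(¬reject_consent).
No premise or chain of K-axiom applications forces O(¬reject_consent), and none forces O(reject_consent). So ¬reject_consent is neither obligatory nor forbidden under these norms.

Neither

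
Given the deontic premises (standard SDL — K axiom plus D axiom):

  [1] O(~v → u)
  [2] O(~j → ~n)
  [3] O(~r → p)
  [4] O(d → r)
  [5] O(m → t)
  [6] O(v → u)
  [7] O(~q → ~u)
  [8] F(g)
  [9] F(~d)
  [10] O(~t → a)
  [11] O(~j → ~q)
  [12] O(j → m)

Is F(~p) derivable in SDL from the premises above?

No

Premise 3 is O(~r → p), but O(~r) is not derivable from the premises, so it does not yield O(p).
No other premise forces O(p). An ideal world satisfying every premise can still have ~p true, so F(~p) is not derivable.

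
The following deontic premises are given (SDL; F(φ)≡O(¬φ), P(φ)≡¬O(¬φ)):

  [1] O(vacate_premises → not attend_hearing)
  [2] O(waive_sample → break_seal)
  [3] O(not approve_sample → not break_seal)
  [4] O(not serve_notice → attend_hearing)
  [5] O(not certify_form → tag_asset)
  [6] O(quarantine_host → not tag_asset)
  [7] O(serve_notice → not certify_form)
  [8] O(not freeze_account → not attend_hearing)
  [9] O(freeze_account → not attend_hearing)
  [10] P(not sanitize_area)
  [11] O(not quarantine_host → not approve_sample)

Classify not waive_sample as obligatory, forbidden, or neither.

By case analysis on not freeze_account: premise 8 gives O(not freeze_account → not attend_hearing) and premise 9 gives O(freeze_account → not attend_hearing), so O(not attend_hearing) either way.
Premise 4, O(not serve_notice → attend_hearing), contraposes to O(not attend_hearing → serve_notice); with O(not attend_hearing) we get O(serve_notice).
From O(serve_notice) and premise 7, O(serve_notice → not certify_form), we obtain O(not certify_form).
With premise 5, O(not certify_form → tag_asset), the K-axiom yields O(tag_asset).
Premise 6, O(quarantine_host → not tag_asset), contraposes to O(tag_asset → not quarantine_host); with O(tag_asset) we get O(not quarantine_host).
Premise 11 is O(not quarantine_host → not approve_sample); since O(not quarantine_host), deontic closure gives O(not approve_sample).
With premise 3, O(not approve_sample → not break_seal), the K-axiom yields O(not break_seal).
The contrapositive of premise 2 (O(waive_sample → break_seal)) is O(not break_seal → not waive_sample), and O(not break_seal) is already established, so O(not waive_sample).
Premises 1, 10 do not contribute to this derivation.
Hence not waive_sample is obligatory.

Obligatory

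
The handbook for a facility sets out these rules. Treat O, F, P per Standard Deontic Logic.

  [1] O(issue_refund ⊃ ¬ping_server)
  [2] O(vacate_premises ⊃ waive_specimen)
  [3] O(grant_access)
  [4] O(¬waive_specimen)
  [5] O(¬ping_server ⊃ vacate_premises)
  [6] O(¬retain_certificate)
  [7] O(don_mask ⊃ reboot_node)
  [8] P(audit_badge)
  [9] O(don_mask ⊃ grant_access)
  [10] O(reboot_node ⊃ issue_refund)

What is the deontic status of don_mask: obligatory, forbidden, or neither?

From premise 4 we have O(¬waive_specimen).
The contrapositive of premise 2 (O(vacate_premises ⊃ waive_specimen)) is O(¬waive_specimen ⊃ ¬vacate_premises), and O(¬waive_specimen) is already established, so O(¬vacate_premises).
The contrapositive of premise 5 (O(¬ping_server ⊃ vacate_premises)) is O(¬vacate_premises ⊃ ping_server), and O(¬vacate_premises) is already established, so O(ping_server).
The contrapositive of premise 1 (O(issue_refund ⊃ ¬ping_server)) is O(ping_server ⊃ ¬issue_refund), and O(ping_server) is already established, so O(¬issue_refund).
Premise 10, O(reboot_node ⊃ issue_refund), contraposes to O(¬issue_refund ⊃ ¬reboot_node); with O(¬issue_refund) we get O(¬reboot_node).
The contrapositive of premise 7 (O(don_mask ⊃ reboot_node)) is O(¬reboot_node ⊃ ¬don_mask), and O(¬reboot_node) is already established, so O(¬don_mask).
Premises 3, 6, 8, 9 do not contribute to this derivation.
Thus O(¬don_mask), which is F(don_mask): don_mask is forbidden.

Forbidden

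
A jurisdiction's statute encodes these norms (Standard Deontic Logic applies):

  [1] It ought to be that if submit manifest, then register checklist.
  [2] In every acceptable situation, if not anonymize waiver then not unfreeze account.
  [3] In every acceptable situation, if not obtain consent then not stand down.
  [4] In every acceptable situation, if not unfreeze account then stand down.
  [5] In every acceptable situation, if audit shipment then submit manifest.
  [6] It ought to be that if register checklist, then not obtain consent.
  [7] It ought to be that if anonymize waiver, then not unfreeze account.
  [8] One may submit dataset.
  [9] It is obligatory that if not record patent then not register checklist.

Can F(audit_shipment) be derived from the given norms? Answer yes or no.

Yes

By case analysis on anonymize_waiver: premise 7 gives O(anonymize_waiver → ¬unfreeze_account) and premise 2 gives O(¬anonymize_waiver → ¬unfreeze_account), so O(¬unfreeze_account) either way.
Applying K to premise 4 (O(¬unfreeze_account → stand_down)) and O(¬unfreeze_account) yields O(stand_down).
The contrapositive of premise 3 (O(¬obtain_consent → ¬stand_down)) is O(stand_down → obtain_consent), and O(stand_down) is already established, so O(obtain_consent).
Premise 6, O(register_checklist → ¬obtain_consent), contraposes to O(obtain_consent → ¬register_checklist); with O(obtain_consent) we get O(¬register_checklist).
Premise 1, O(submit_manifest → register_checklist), contraposes to O(¬register_checklist → ¬submit_manifest); with O(¬register_checklist) we get O(¬submit_manifest).
Premise 5 is O(audit_shipment → submit_manifest); contrapositively O(¬submit_manifest → ¬audit_shipment). Since O(¬submit_manifest) holds, K gives O(¬audit_shipment).
Premises 8, 9 do not contribute to this derivation.
So O(¬audit_shipment) holds, i.e. F(audit_shipment). The claim follows.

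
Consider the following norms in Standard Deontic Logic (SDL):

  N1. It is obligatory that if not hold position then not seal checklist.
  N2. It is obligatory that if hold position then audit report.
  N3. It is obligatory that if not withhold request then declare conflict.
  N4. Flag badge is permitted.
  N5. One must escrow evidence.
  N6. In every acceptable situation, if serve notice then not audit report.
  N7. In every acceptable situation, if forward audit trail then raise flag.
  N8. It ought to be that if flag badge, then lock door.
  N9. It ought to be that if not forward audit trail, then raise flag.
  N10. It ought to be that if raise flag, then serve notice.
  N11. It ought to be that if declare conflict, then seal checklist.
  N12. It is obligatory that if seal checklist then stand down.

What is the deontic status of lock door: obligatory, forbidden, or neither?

Neither

Premise 8 is O(flag_badge → lock_door), but O(flag_badge) is not derivable from the premises (the permission P(flag_badge) asserts only ¬O(¬flag_badge), not O(flag_badge)), so it does not yield O(lock_door).
No premise or chain of K-axiom applications forces O(lock_door), and none forces O(¬lock_door). So lock_door is neither obligatory nor forbidden under these norms.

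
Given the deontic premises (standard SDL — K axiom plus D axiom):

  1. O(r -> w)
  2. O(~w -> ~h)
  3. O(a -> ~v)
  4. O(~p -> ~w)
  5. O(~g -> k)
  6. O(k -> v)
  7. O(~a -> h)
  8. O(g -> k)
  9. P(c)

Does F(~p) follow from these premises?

Premises 5 and 8 cover both cases: O(~g -> k) and O(g -> k). Since ~g ∨ g is a tautology, O(k) follows.
From O(k) and premise 6, O(k -> v), we obtain O(v).
Premise 3, O(a -> ~v), contraposes to O(v -> ~a); with O(v) we get O(~a).
Premise 7 is O(~a -> h); since O(~a), deontic closure gives O(h).
The contrapositive of premise 2 (O(~w -> ~h)) is O(h -> w), and O(h) is already established, so O(w).
Premise 4 is O(~p -> ~w); contrapositively O(w -> p). Since O(w) holds, K gives O(p).
Premises 1, 9 do not contribute to this derivation.
So O(p) holds, i.e. F(~p). The claim follows.

Yes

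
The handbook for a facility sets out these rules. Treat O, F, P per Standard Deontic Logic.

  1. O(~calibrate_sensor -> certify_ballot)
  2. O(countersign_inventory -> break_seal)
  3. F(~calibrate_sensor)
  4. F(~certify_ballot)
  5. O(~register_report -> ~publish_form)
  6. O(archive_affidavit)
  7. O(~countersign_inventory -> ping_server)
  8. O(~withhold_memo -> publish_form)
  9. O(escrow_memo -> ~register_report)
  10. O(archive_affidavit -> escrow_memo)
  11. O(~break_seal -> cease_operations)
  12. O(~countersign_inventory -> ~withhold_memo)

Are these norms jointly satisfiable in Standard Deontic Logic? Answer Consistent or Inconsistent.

Consistent

Premise 1 is O(~calibrate_sensor -> certify_ballot); even if O(certify_ballot) held, inferring O(~calibrate_sensor) would be affirming the consequent — invalid.
So O(~calibrate_sensor) is not derivable, and the apparent clash with O(calibrate_sensor) does not arise.
A world satisfying every obligation exists (e.g. archive_affidavit=true, break_seal=true, calibrate_sensor=true, cease_operations=false, certify_ballot=true, countersign_inventory=true, escrow_memo=true, ping_server=false, publish_form=false, register_report=false, withhold_memo=true); no atom is both obligatory and forbidden, so the set is consistent.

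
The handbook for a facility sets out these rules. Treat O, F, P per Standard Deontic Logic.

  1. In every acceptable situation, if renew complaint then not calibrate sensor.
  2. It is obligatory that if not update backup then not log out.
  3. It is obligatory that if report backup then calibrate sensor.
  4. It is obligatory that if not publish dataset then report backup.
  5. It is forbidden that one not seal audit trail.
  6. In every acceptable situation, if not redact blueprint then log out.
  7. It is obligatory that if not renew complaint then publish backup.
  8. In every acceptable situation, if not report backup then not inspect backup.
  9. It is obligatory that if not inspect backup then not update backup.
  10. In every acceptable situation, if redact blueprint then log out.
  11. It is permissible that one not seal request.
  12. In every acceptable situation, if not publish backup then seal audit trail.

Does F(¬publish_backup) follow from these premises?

Yes

Premises 10 and 6 are O(redact_blueprint → log_out) and O(¬redact_blueprint → log_out); every ideal world satisfies redact_blueprint or ¬redact_blueprint, so in either case log_out holds — hence O(log_out).
Premise 2, O(¬update_backup → ¬log_out), contraposes to O(log_out → update_backup); with O(log_out) we get O(update_backup).
The contrapositive of premise 9 (O(¬inspect_backup → ¬update_backup)) is O(update_backup → inspect_backup), and O(update_backup) is already established, so O(inspect_backup).
Premise 8 is O(¬report_backup → ¬inspect_backup); contrapositively O(inspect_backup → report_backup). Since O(inspect_backup) holds, K gives O(report_backup).
Applying K to premise 3 (O(report_backup → calibrate_sensor)) and O(report_backup) yields O(calibrate_sensor).
The contrapositive of premise 1 (O(renew_complaint → ¬calibrate_sensor)) is O(calibrate_sensor → ¬renew_complaint), and O(calibrate_sensor) is already established, so O(¬renew_complaint).
Premise 7 is O(¬renew_complaint → publish_backup); since O(¬renew_complaint), deontic closure gives O(publish_backup).
Premises 4, 5, 11, 12 do not contribute to this derivation.
So O(publish_backup) holds, i.e. F(¬publish_backup). The claim follows.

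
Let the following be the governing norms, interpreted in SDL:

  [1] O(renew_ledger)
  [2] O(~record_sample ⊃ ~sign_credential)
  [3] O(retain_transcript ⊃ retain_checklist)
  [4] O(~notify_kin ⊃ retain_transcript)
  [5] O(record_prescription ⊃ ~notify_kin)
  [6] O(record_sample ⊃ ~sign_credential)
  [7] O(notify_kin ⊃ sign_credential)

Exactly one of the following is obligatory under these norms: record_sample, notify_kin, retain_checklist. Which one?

retain_checklist

By case analysis on record_sample: premise 6 gives O(record_sample ⊃ ~sign_credential) and premise 2 gives O(~record_sample ⊃ ~sign_credential), so O(~sign_credential) either way.
The contrapositive of premise 7 (O(notify_kin ⊃ sign_credential)) is O(~sign_credential ⊃ ~notify_kin), and O(~sign_credential) is already established, so O(~notify_kin).
From O(~notify_kin) and premise 4, O(~notify_kin ⊃ retain_transcript), we obtain O(retain_transcript).
Applying K to premise 3 (O(retain_transcript ⊃ retain_checklist)) and O(retain_transcript) yields O(retain_checklist).
So O(retain_checklist) holds — retain_checklist is obligatory. None of the other listed options is made obligatory by any chain of premises.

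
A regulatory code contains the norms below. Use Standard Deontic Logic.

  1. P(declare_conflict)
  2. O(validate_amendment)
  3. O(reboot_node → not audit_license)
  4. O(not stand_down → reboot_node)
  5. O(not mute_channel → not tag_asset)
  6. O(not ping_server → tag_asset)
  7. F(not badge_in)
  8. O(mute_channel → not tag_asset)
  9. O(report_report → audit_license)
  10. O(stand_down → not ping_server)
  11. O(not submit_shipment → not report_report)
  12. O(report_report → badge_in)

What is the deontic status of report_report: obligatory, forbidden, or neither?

Forbidden

By case analysis on not mute_channel: premise 5 gives O(not mute_channel → not tag_asset) and premise 8 gives O(mute_channel → not tag_asset), so O(not tag_asset) either way.
The contrapositive of premise 6 (O(not ping_server → tag_asset)) is O(not tag_asset → ping_server), and O(not tag_asset) is already established, so O(ping_server).
Premise 10 is O(stand_down → not ping_server); contrapositively O(ping_server → not stand_down). Since O(ping_server) holds, K gives O(not stand_down).
Applying K to premise 4 (O(not stand_down → reboot_node)) and O(not stand_down) yields O(reboot_node).
With premise 3, O(reboot_node → not audit_license), the K-axiom yields O(not audit_license).
Premise 9 is O(report_report → audit_license); contrapositively O(not audit_license → not report_report). Since O(not audit_license) holds, K gives O(not report_report).
Premises 1, 2, 7, 11, 12 do not contribute to this derivation.
Thus O(not report_report), which is F(report_report): report_report is forbidden.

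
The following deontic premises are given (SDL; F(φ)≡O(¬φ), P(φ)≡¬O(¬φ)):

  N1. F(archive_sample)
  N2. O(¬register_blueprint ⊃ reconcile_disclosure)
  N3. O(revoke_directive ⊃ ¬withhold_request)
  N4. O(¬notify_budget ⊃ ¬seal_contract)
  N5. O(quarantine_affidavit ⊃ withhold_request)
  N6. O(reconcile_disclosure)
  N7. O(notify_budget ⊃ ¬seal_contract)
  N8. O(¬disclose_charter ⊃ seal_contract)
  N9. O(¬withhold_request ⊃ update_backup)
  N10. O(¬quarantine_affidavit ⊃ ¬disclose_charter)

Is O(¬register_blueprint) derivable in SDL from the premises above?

No

Premise 2 is O(¬register_blueprint ⊃ reconcile_disclosure); even if O(reconcile_disclosure) held, inferring O(¬register_blueprint) would be affirming the consequent — invalid.
No other premise forces O(¬register_blueprint). An ideal world satisfying every premise can still have ¬register_blueprint false, so O(¬register_blueprint) is not derivable.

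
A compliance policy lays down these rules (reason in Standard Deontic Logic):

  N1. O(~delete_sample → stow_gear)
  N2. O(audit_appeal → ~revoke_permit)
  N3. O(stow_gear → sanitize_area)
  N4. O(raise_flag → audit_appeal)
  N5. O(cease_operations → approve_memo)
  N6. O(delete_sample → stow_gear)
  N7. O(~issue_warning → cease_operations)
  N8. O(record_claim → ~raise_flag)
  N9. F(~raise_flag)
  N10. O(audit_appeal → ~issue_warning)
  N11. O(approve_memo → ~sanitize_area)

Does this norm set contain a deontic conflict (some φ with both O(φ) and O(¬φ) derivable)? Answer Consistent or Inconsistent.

Inconsistent

By case analysis on ~delete_sample: premise 1 gives O(~delete_sample → stow_gear) and premise 6 gives O(delete_sample → stow_gear), so O(stow_gear) either way.
With premise 3, O(stow_gear → sanitize_area), the K-axiom yields O(sanitize_area).
Premise 11, O(approve_memo → ~sanitize_area), contraposes to O(sanitize_area → ~approve_memo); with O(sanitize_area) we get O(~approve_memo).
Premise 5 is O(cease_operations → approve_memo); contrapositively O(~approve_memo → ~cease_operations). Since O(~approve_memo) holds, K gives O(~cease_operations).
The contrapositive of premise 7 (O(~issue_warning → cease_operations)) is O(~cease_operations → issue_warning), and O(~cease_operations) is already established, so O(issue_warning).
Premise 10 is O(audit_appeal → ~issue_warning); contrapositively O(issue_warning → ~audit_appeal). Since O(issue_warning) holds, K gives O(~audit_appeal).
The contrapositive of premise 4 (O(raise_flag → audit_appeal)) is O(~audit_appeal → ~raise_flag), and O(~audit_appeal) is already established, so O(~raise_flag).
Yet premise 9 is F(~raise_flag), i.e. O(raise_flag).
We now have both O(~raise_flag) and O(raise_flag) — raise_flag is simultaneously obligatory and forbidden, violating the D-axiom.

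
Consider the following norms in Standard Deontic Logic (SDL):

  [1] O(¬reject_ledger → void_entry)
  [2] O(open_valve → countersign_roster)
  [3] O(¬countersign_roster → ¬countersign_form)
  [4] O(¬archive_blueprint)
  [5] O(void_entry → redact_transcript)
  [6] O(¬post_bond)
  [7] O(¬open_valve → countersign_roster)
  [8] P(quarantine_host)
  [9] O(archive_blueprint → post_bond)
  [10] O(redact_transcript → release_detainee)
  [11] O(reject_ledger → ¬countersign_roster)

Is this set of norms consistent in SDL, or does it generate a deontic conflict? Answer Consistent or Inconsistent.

Premise 9 is O(archive_blueprint → post_bond), but O(archive_blueprint) is not derivable from the premises, so it does not yield O(post_bond).
So O(post_bond) is not derivable, and the apparent clash with O(¬post_bond) does not arise.
A world satisfying every obligation exists (e.g. archive_blueprint=false, countersign_form=false, countersign_roster=true, open_valve=false, post_bond=false, quarantine_host=false, redact_transcript=true, reject_ledger=false, release_detainee=true, void_entry=true); no atom is both obligatory and forbidden, so the set is consistent.

Consistent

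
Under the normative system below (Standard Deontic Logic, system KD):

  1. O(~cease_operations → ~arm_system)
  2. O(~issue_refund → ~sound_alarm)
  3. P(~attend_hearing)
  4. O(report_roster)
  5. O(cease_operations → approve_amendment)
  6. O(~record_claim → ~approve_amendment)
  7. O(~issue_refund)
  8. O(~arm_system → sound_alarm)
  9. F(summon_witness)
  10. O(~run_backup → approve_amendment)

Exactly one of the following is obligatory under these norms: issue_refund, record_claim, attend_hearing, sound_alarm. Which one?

Premise 7 gives O(~issue_refund).
Applying K to premise 2 (O(~issue_refund → ~sound_alarm)) and O(~issue_refund) yields O(~sound_alarm).
Premise 8 is O(~arm_system → sound_alarm); contrapositively O(~sound_alarm → arm_system). Since O(~sound_alarm) holds, K gives O(arm_system).
Premise 1, O(~cease_operations → ~arm_system), contraposes to O(arm_system → cease_operations); with O(arm_system) we get O(cease_operations).
Applying K to premise 5 (O(cease_operations → approve_amendment)) and O(cease_operations) yields O(approve_amendment).
The contrapositive of premise 6 (O(~record_claim → ~approve_amendment)) is O(approve_amendment → record_claim), and O(approve_amendment) is already established, so O(record_claim).
So O(record_claim) holds — record_claim is obligatory. None of the other listed options is made obligatory by any chain of premises.

record_claim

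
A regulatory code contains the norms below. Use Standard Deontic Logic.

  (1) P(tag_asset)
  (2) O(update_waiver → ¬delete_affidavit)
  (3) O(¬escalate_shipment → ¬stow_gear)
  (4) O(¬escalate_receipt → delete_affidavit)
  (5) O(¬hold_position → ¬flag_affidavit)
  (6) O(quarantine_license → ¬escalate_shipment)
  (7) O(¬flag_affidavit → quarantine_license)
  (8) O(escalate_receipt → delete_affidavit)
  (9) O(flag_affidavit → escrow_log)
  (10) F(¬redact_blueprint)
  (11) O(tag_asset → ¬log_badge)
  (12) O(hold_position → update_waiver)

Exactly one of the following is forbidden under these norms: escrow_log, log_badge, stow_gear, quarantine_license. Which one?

Premises 4 and 8 cover both cases: O(¬escalate_receipt → delete_affidavit) and O(escalate_receipt → delete_affidavit). Since ¬escalate_receipt ∨ escalate_receipt is a tautology, O(delete_affidavit) follows.
Premise 2, O(update_waiver → ¬delete_affidavit), contraposes to O(delete_affidavit → ¬update_waiver); with O(delete_affidavit) we get O(¬update_waiver).
Premise 12, O(hold_position → update_waiver), contraposes to O(¬update_waiver → ¬hold_position); with O(¬update_waiver) we get O(¬hold_position).
Applying K to premise 5 (O(¬hold_position → ¬flag_affidavit)) and O(¬hold_position) yields O(¬flag_affidavit).
From O(¬flag_affidavit) and premise 7, O(¬flag_affidavit → quarantine_license), we obtain O(quarantine_license).
From O(quarantine_license) and premise 6, O(quarantine_license → ¬escalate_shipment), we obtain O(¬escalate_shipment).
With premise 3, O(¬escalate_shipment → ¬stow_gear), the K-axiom yields O(¬stow_gear).
So O(¬stow_gear) holds, i.e. stow_gear is forbidden. None of the other listed options is forbidden under the premises.

stow_gear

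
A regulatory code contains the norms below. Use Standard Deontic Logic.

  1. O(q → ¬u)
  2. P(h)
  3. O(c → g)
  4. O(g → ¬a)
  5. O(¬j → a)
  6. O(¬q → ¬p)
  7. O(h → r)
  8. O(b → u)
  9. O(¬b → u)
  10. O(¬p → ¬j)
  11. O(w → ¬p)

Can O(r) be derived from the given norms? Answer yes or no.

No

Premise 7 is O(h → r), but O(h) is not derivable from the premises (the permission P(h) asserts only ¬O(¬h), not O(h)), so it does not yield O(r).
No other premise forces O(r). An ideal world satisfying every premise can still have r false, so O(r) is not derivable.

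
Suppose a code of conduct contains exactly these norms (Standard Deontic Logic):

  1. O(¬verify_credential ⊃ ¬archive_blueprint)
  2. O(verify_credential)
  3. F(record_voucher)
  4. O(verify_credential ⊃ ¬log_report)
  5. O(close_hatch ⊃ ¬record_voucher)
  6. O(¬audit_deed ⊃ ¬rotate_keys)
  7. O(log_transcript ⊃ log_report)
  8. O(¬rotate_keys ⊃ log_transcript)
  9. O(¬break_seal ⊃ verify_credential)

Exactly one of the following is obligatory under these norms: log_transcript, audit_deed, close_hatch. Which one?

Premise 2 states O(verify_credential) outright.
Premise 4 is O(verify_credential ⊃ ¬log_report); since O(verify_credential), deontic closure gives O(¬log_report).
Premise 7, O(log_transcript ⊃ log_report), contraposes to O(¬log_report ⊃ ¬log_transcript); with O(¬log_report) we get O(¬log_transcript).
The contrapositive of premise 8 (O(¬rotate_keys ⊃ log_transcript)) is O(¬log_transcript ⊃ rotate_keys), and O(¬log_transcript) is already established, so O(rotate_keys).
Premise 6, O(¬audit_deed ⊃ ¬rotate_keys), contraposes to O(rotate_keys ⊃ audit_deed); with O(rotate_keys) we get O(audit_deed).
So O(audit_deed) holds — audit_deed is obligatory. None of the other listed options is made obligatory by any chain of premises.

audit_deed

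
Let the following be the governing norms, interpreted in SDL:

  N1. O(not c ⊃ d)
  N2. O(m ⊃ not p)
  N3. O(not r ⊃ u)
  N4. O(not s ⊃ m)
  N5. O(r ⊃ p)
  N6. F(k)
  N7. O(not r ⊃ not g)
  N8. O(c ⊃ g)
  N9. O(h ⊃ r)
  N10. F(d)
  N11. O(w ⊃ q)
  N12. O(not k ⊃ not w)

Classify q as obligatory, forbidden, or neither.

Neither

Premise 11 is O(w ⊃ q), but O(w) is not derivable from the premises, so it does not yield O(q).
No premise or chain of K-axiom applications forces O(q), and none forces O(not q). So q is neither obligatory nor forbidden under these norms.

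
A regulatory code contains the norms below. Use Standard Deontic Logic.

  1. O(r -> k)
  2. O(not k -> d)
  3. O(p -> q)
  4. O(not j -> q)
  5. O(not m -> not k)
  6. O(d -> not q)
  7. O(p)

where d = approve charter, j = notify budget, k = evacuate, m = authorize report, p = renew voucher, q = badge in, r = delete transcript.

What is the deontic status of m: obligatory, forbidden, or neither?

From premise 7 we have O(p).
Applying K to premise 3 (O(p -> q)) and O(p) yields O(q).
Premise 6, O(d -> not q), contraposes to O(q -> not d); with O(q) we get O(not d).
Premise 2, O(not k -> d), contraposes to O(not d -> k); with O(not d) we get O(k).
Premise 5, O(not m -> not k), contraposes to O(k -> m); with O(k) we get O(m).
Premises 1, 4 do not contribute to this derivation.
Hence m is obligatory.

Obligatory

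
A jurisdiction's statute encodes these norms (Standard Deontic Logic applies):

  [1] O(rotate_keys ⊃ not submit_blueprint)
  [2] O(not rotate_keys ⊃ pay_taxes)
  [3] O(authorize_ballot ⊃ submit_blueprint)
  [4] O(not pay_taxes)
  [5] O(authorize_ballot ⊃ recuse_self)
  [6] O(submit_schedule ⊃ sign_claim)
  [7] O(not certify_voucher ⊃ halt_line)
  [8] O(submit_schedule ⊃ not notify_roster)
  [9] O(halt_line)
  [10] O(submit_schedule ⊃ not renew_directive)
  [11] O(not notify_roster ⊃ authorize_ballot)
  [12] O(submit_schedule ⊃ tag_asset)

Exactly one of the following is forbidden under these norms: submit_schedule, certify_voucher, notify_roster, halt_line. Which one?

From premise 4 we have O(not pay_taxes).
Premise 2 is O(not rotate_keys ⊃ pay_taxes); contrapositively O(not pay_taxes ⊃ rotate_keys). Since O(not pay_taxes) holds, K gives O(rotate_keys).
With premise 1, O(rotate_keys ⊃ not submit_blueprint), the K-axiom yields O(not submit_blueprint).
The contrapositive of premise 3 (O(authorize_ballot ⊃ submit_blueprint)) is O(not submit_blueprint ⊃ not authorize_ballot), and O(not submit_blueprint) is already established, so O(not authorize_ballot).
The contrapositive of premise 11 (O(not notify_roster ⊃ authorize_ballot)) is O(not authorize_ballot ⊃ notify_roster), and O(not authorize_ballot) is already established, so O(notify_roster).
The contrapositive of premise 8 (O(submit_schedule ⊃ not notify_roster)) is O(notify_roster ⊃ not submit_schedule), and O(notify_roster) is already established, so O(not submit_schedule).
So O(not submit_schedule) holds, i.e. submit_schedule is forbidden. None of the other listed options is forbidden under the premises.

submit_schedule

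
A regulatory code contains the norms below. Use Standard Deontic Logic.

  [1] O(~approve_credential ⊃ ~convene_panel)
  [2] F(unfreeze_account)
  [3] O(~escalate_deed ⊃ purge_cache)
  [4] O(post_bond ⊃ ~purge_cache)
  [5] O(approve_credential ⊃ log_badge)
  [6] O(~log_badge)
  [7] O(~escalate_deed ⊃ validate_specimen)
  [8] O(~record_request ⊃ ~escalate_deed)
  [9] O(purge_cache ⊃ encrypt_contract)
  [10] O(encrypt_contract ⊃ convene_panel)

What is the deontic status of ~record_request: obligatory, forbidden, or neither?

From premise 6 we have O(~log_badge).
Premise 5, O(approve_credential ⊃ log_badge), contraposes to O(~log_badge ⊃ ~approve_credential); with O(~log_badge) we get O(~approve_credential).
Applying K to premise 1 (O(~approve_credential ⊃ ~convene_panel)) and O(~approve_credential) yields O(~convene_panel).
Premise 10 is O(encrypt_contract ⊃ convene_panel); contrapositively O(~convene_panel ⊃ ~encrypt_contract). Since O(~convene_panel) holds, K gives O(~encrypt_contract).
Premise 9 is O(purge_cache ⊃ encrypt_contract); contrapositively O(~encrypt_contract ⊃ ~purge_cache). Since O(~encrypt_contract) holds, K gives O(~purge_cache).
Premise 3, O(~escalate_deed ⊃ purge_cache), contraposes to O(~purge_cache ⊃ escalate_deed); with O(~purge_cache) we get O(escalate_deed).
Premise 8, O(~record_request ⊃ ~escalate_deed), contraposes to O(escalate_deed ⊃ record_request); with O(escalate_deed) we get O(record_request).
Premises 2, 4, 7 do not contribute to this derivation.
Thus O(record_request), which is F(~record_request): ~record_request is forbidden.

Forbidden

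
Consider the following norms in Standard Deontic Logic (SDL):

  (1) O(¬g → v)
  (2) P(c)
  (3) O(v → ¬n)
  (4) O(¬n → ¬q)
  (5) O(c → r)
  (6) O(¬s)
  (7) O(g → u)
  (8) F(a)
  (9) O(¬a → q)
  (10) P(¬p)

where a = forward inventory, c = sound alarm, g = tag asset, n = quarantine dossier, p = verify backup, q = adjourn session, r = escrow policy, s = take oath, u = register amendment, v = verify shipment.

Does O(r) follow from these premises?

No

Premise 5 is O(c → r), but O(c) is not derivable from the premises (the permission P(c) asserts only ¬O(¬c), not O(c)), so it does not yield O(r).
No other premise forces O(r). An ideal world satisfying every premise can still have r false, so O(r) is not derivable.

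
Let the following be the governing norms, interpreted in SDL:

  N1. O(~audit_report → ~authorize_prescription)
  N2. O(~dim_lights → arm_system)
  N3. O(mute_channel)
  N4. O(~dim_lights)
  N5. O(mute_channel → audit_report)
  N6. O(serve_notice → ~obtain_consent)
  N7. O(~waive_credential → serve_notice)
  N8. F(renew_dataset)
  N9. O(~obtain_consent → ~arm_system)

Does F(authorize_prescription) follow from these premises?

Premise 1 is O(~audit_report → ~authorize_prescription), but O(~audit_report) is not derivable from the premises, so it does not yield O(~authorize_prescription).
No other premise forces O(~authorize_prescription). An ideal world satisfying every premise can still have authorize_prescription true, so F(authorize_prescription) is not derivable.

No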